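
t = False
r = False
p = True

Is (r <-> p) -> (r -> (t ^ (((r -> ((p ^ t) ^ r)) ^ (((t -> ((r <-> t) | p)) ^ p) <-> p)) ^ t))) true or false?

Substituting t=False, r=False, p=True:
r <-> p = False <-> True = False
p ^ t = True ^ False = True
(p ^ t) ^ r = True ^ False = True
r -> ((p ^ t) ^ r) = False -> True = True
r <-> t = False <-> False = True
(r <-> t) | p = True | True = True
t -> ((r <-> t) | p) = False -> True = True
(t -> ((r <-> t) | p)) ^ p = True ^ True = False
((t -> ((r <-> t) | p)) ^ p) <-> p = False <-> True = False
(r -> ((p ^ t) ^ r)) ^ (((t -> ((r <-> t) | p)) ^ p) <-> p) = True ^ False = True
((r -> ((p ^ t) ^ r)) ^ (((t -> ((r <-> t) | p)) ^ p) <-> p)) ^ t = True ^ False = True
t ^ (((r -> ((p ^ t) ^ r)) ^ (((t -> ((r <-> t) | p)) ^ p) <-> p)) ^ t) = False ^ True = True
r -> (t ^ (((r -> ((p ^ t) ^ r)) ^ (((t -> ((r <-> t) | p)) ^ p) <-> p)) ^ t)) = False -> True = True
(r <-> p) -> (r -> (t ^ (((r -> ((p ^ t) ^ r)) ^ (((t -> ((r <-> t) | p)) ^ p) <-> p)) ^ t))) = False -> True = True

True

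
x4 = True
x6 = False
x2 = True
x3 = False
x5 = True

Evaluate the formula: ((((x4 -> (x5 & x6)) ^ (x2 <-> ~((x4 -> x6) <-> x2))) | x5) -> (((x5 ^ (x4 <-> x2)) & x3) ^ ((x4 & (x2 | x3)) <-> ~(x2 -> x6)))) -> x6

False

x5 & x6 = True & False = False
x4 -> (x5 & x6) = True -> False = False
x4 -> x6 = True -> False = False
(x4 -> x6) <-> x2 = False <-> True = False
~((x4 -> x6) <-> x2) = ~False = True
x2 <-> ~((x4 -> x6) <-> x2) = True <-> True = True
(x4 -> (x5 & x6)) ^ (x2 <-> ~((x4 -> x6) <-> x2)) = False ^ True = True
((x4 -> (x5 & x6)) ^ (x2 <-> ~((x4 -> x6) <-> x2))) | x5 = True | True = True
x4 <-> x2 = True <-> True = True
x5 ^ (x4 <-> x2) = True ^ True = False
(x5 ^ (x4 <-> x2)) & x3 = False & False = False
x2 | x3 = True | False = True
x4 & (x2 | x3) = True & True = True
x2 -> x6 = True -> False = False
~(x2 -> x6) = ~False = True
(x4 & (x2 | x3)) <-> ~(x2 -> x6) = True <-> True = True
((x5 ^ (x4 <-> x2)) & x3) ^ ((x4 & (x2 | x3)) <-> ~(x2 -> x6)) = False ^ True = True
(((x4 -> (x5 & x6)) ^ (x2 <-> ~((x4 -> x6) <-> x2))) | x5) -> (((x5 ^ (x4 <-> x2)) & x3) ^ ((x4 & (x2 | x3)) <-> ~(x2 -> x6))) = True -> True = True
((((x4 -> (x5 & x6)) ^ (x2 <-> ~((x4 -> x6) <-> x2))) | x5) -> (((x5 ^ (x4 <-> x2)) & x3) ^ ((x4 & (x2 | x3)) <-> ~(x2 -> x6)))) -> x6 = True -> False = False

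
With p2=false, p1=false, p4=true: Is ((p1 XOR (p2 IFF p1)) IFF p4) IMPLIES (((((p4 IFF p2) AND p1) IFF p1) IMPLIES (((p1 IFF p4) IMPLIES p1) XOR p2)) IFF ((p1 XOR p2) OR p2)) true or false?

p2 IFF p1 = false IFF false = true
p1 XOR (p2 IFF p1) = false XOR true = true
(p1 XOR (p2 IFF p1)) IFF p4 = true IFF true = true
p4 IFF p2 = true IFF false = false
(p4 IFF p2) AND p1 = false AND false = false
((p4 IFF p2) AND p1) IFF p1 = false IFF false = true
p1 IFF p4 = false IFF true = false
(p1 IFF p4) IMPLIES p1 = false IMPLIES false = true
((p1 IFF p4) IMPLIES p1) XOR p2 = true XOR false = true
(((p4 IFF p2) AND p1) IFF p1) IMPLIES (((p1 IFF p4) IMPLIES p1) XOR p2) = true IMPLIES true = true
p1 XOR p2 = false XOR false = false
(p1 XOR p2) OR p2 = false OR false = false
((((p4 IFF p2) AND p1) IFF p1) IMPLIES (((p1 IFF p4) IMPLIES p1) XOR p2)) IFF ((p1 XOR p2) OR p2) = true IFF false = false
((p1 XOR (p2 IFF p1)) IFF p4) IMPLIES (((((p4 IFF p2) AND p1) IFF p1) IMPLIES (((p1 IFF p4) IMPLIES p1) XOR p2)) IFF ((p1 XOR p2) OR p2)) = true IMPLIES false = false

false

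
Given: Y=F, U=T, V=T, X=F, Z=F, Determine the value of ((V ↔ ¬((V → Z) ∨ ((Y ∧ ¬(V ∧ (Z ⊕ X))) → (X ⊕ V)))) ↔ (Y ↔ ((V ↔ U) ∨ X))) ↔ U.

V → Z = T → F = F
Z ⊕ X = F ⊕ F = F
V ∧ (Z ⊕ X) = T ∧ F = F
¬(V ∧ (Z ⊕ X)) = ¬F = T
Y ∧ ¬(V ∧ (Z ⊕ X)) = F ∧ T = F
X ⊕ V = F ⊕ T = T
(Y ∧ ¬(V ∧ (Z ⊕ X))) → (X ⊕ V) = F → T = T
(V → Z) ∨ ((Y ∧ ¬(V ∧ (Z ⊕ X))) → (X ⊕ V)) = F ∨ T = T
¬((V → Z) ∨ ((Y ∧ ¬(V ∧ (Z ⊕ X))) → (X ⊕ V))) = ¬T = F
V ↔ ¬((V → Z) ∨ ((Y ∧ ¬(V ∧ (Z ⊕ X))) → (X ⊕ V))) = T ↔ F = F
V ↔ U = T ↔ T = T
(V ↔ U) ∨ X = T ∨ F = T
Y ↔ ((V ↔ U) ∨ X) = F ↔ T = F
(V ↔ ¬((V → Z) ∨ ((Y ∧ ¬(V ∧ (Z ⊕ X))) → (X ⊕ V)))) ↔ (Y ↔ ((V ↔ U) ∨ X)) = F ↔ F = T
((V ↔ ¬((V → Z) ∨ ((Y ∧ ¬(V ∧ (Z ⊕ X))) → (X ⊕ V)))) ↔ (Y ↔ ((V ↔ U) ∨ X))) ↔ U = T ↔ T = T

T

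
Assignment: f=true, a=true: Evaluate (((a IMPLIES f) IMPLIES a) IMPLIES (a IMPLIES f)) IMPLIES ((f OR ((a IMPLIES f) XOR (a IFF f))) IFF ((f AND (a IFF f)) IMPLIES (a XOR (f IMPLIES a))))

false

Substituting f=true, a=true:
a IMPLIES f = true IMPLIES true = true
(a IMPLIES f) IMPLIES a = true IMPLIES true = true
a IMPLIES f = true IMPLIES true = true
((a IMPLIES f) IMPLIES a) IMPLIES (a IMPLIES f) = true IMPLIES true = true
a IMPLIES f = true IMPLIES true = true
a IFF f = true IFF true = true
(a IMPLIES f) XOR (a IFF f) = true XOR true = false
f OR ((a IMPLIES f) XOR (a IFF f)) = true OR false = true
a IFF f = true IFF true = true
f AND (a IFF f) = true AND true = true
f IMPLIES a = true IMPLIES true = true
a XOR (f IMPLIES a) = true XOR true = false
(f AND (a IFF f)) IMPLIES (a XOR (f IMPLIES a)) = true IMPLIES false = false
(f OR ((a IMPLIES f) XOR (a IFF f))) IFF ((f AND (a IFF f)) IMPLIES (a XOR (f IMPLIES a))) = true IFF false = false
(((a IMPLIES f) IMPLIES a) IMPLIES (a IMPLIES f)) IMPLIES ((f OR ((a IMPLIES f) XOR (a IFF f))) IFF ((f AND (a IFF f)) IMPLIES (a XOR (f IMPLIES a)))) = true IMPLIES false = false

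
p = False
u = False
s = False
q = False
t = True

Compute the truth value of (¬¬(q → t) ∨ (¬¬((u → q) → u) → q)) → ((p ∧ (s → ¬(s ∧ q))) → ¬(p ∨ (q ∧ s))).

True

Substituting p=False, u=False, s=False, q=False, t=True:
q → t = False → True = True
¬(q → t) = ¬True = False
¬¬(q → t) = ¬False = True
u → q = False → False = True
(u → q) → u = True → False = False
¬((u → q) → u) = ¬False = True
¬¬((u → q) → u) = ¬True = False
¬¬((u → q) → u) → q = False → False = True
¬¬(q → t) ∨ (¬¬((u → q) → u) → q) = True ∨ True = True
s ∧ q = False ∧ False = False
¬(s ∧ q) = ¬False = True
s → ¬(s ∧ q) = False → True = True
p ∧ (s → ¬(s ∧ q)) = False ∧ True = False
q ∧ s = False ∧ False = False
p ∨ (q ∧ s) = False ∨ False = False
¬(p ∨ (q ∧ s)) = ¬False = True
(p ∧ (s → ¬(s ∧ q))) → ¬(p ∨ (q ∧ s)) = False → True = True
(¬¬(q → t) ∨ (¬¬((u → q) → u) → q)) → ((p ∧ (s → ¬(s ∧ q))) → ¬(p ∨ (q ∧ s))) = True → True = True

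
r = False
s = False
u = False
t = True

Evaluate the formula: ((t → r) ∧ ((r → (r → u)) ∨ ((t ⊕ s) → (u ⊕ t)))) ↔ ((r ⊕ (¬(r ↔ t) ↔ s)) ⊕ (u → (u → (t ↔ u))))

False

t → r = True → False = False
r → u = False → False = True
r → (r → u) = False → True = True
t ⊕ s = True ⊕ False = True
u ⊕ t = False ⊕ True = True
(t ⊕ s) → (u ⊕ t) = True → True = True
(r → (r → u)) ∨ ((t ⊕ s) → (u ⊕ t)) = True ∨ True = True
(t → r) ∧ ((r → (r → u)) ∨ ((t ⊕ s) → (u ⊕ t))) = False ∧ True = False
r ↔ t = False ↔ True = False
¬(r ↔ t) = ¬False = True
¬(r ↔ t) ↔ s = True ↔ False = False
r ⊕ (¬(r ↔ t) ↔ s) = False ⊕ False = False
t ↔ u = True ↔ False = False
u → (t ↔ u) = False → False = True
u → (u → (t ↔ u)) = False → True = True
(r ⊕ (¬(r ↔ t) ↔ s)) ⊕ (u → (u → (t ↔ u))) = False ⊕ True = True
((t → r) ∧ ((r → (r → u)) ∨ ((t ⊕ s) → (u ⊕ t)))) ↔ ((r ⊕ (¬(r ↔ t) ↔ s)) ⊕ (u → (u → (t ↔ u)))) = False ↔ True = False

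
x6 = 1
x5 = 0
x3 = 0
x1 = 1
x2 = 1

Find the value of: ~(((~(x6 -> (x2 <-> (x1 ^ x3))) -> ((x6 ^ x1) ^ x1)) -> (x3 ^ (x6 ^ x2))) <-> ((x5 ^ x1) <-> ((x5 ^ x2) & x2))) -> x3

x1 ^ x3 = 1 ^ 0 = 1
x2 <-> (x1 ^ x3) = 1 <-> 1 = 1
x6 -> (x2 <-> (x1 ^ x3)) = 1 -> 1 = 1
~(x6 -> (x2 <-> (x1 ^ x3))) = ~1 = 0
x6 ^ x1 = 1 ^ 1 = 0
(x6 ^ x1) ^ x1 = 0 ^ 1 = 1
~(x6 -> (x2 <-> (x1 ^ x3))) -> ((x6 ^ x1) ^ x1) = 0 -> 1 = 1
x6 ^ x2 = 1 ^ 1 = 0
x3 ^ (x6 ^ x2) = 0 ^ 0 = 0
(~(x6 -> (x2 <-> (x1 ^ x3))) -> ((x6 ^ x1) ^ x1)) -> (x3 ^ (x6 ^ x2)) = 1 -> 0 = 0
x5 ^ x1 = 0 ^ 1 = 1
x5 ^ x2 = 0 ^ 1 = 1
(x5 ^ x2) & x2 = 1 & 1 = 1
(x5 ^ x1) <-> ((x5 ^ x2) & x2) = 1 <-> 1 = 1
((~(x6 -> (x2 <-> (x1 ^ x3))) -> ((x6 ^ x1) ^ x1)) -> (x3 ^ (x6 ^ x2))) <-> ((x5 ^ x1) <-> ((x5 ^ x2) & x2)) = 0 <-> 1 = 0
~(((~(x6 -> (x2 <-> (x1 ^ x3))) -> ((x6 ^ x1) ^ x1)) -> (x3 ^ (x6 ^ x2))) <-> ((x5 ^ x1) <-> ((x5 ^ x2) & x2))) = ~0 = 1
~(((~(x6 -> (x2 <-> (x1 ^ x3))) -> ((x6 ^ x1) ^ x1)) -> (x3 ^ (x6 ^ x2))) <-> ((x5 ^ x1) <-> ((x5 ^ x2) & x2))) -> x3 = 1 -> 0 = 0

0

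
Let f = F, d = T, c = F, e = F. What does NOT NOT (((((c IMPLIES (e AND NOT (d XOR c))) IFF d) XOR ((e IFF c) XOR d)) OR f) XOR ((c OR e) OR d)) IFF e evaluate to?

T

d XOR c = T XOR F = T
NOT (d XOR c) = NOT T = F
e AND NOT (d XOR c) = F AND F = F
c IMPLIES (e AND NOT (d XOR c)) = F IMPLIES F = T
(c IMPLIES (e AND NOT (d XOR c))) IFF d = T IFF T = T
e IFF c = F IFF F = T
(e IFF c) XOR d = T XOR T = F
((c IMPLIES (e AND NOT (d XOR c))) IFF d) XOR ((e IFF c) XOR d) = T XOR F = T
(((c IMPLIES (e AND NOT (d XOR c))) IFF d) XOR ((e IFF c) XOR d)) OR f = T OR F = T
c OR e = F OR F = F
(c OR e) OR d = F OR T = T
((((c IMPLIES (e AND NOT (d XOR c))) IFF d) XOR ((e IFF c) XOR d)) OR f) XOR ((c OR e) OR d) = T XOR T = F
NOT (((((c IMPLIES (e AND NOT (d XOR c))) IFF d) XOR ((e IFF c) XOR d)) OR f) XOR ((c OR e) OR d)) = NOT F = T
NOT NOT (((((c IMPLIES (e AND NOT (d XOR c))) IFF d) XOR ((e IFF c) XOR d)) OR f) XOR ((c OR e) OR d)) = NOT T = F
NOT NOT (((((c IMPLIES (e AND NOT (d XOR c))) IFF d) XOR ((e IFF c) XOR d)) OR f) XOR ((c OR e) OR d)) IFF e = F IFF F = T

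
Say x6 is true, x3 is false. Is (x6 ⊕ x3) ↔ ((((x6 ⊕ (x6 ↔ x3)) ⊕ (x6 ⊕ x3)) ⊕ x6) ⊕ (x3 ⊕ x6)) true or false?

x6 ⊕ x3 = True ⊕ False = True
x6 ↔ x3 = True ↔ False = False
x6 ⊕ (x6 ↔ x3) = True ⊕ False = True
x6 ⊕ x3 = True ⊕ False = True
(x6 ⊕ (x6 ↔ x3)) ⊕ (x6 ⊕ x3) = True ⊕ True = False
((x6 ⊕ (x6 ↔ x3)) ⊕ (x6 ⊕ x3)) ⊕ x6 = False ⊕ True = True
x3 ⊕ x6 = False ⊕ True = True
(((x6 ⊕ (x6 ↔ x3)) ⊕ (x6 ⊕ x3)) ⊕ x6) ⊕ (x3 ⊕ x6) = True ⊕ True = False
(x6 ⊕ x3) ↔ ((((x6 ⊕ (x6 ↔ x3)) ⊕ (x6 ⊕ x3)) ⊕ x6) ⊕ (x3 ⊕ x6)) = True ↔ False = False

False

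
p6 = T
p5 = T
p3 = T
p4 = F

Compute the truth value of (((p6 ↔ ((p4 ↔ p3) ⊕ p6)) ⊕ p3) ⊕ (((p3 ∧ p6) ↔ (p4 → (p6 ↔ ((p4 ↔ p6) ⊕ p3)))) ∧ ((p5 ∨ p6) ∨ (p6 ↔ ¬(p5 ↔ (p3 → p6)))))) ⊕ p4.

Substituting p6=T, p5=T, p3=T, p4=F:
p4 ↔ p3 = F ↔ T = F
(p4 ↔ p3) ⊕ p6 = F ⊕ T = T
p6 ↔ ((p4 ↔ p3) ⊕ p6) = T ↔ T = T
(p6 ↔ ((p4 ↔ p3) ⊕ p6)) ⊕ p3 = T ⊕ T = F
p3 ∧ p6 = T ∧ T = T
p4 ↔ p6 = F ↔ T = F
(p4 ↔ p6) ⊕ p3 = F ⊕ T = T
p6 ↔ ((p4 ↔ p6) ⊕ p3) = T ↔ T = T
p4 → (p6 ↔ ((p4 ↔ p6) ⊕ p3)) = F → T = T
(p3 ∧ p6) ↔ (p4 → (p6 ↔ ((p4 ↔ p6) ⊕ p3))) = T ↔ T = T
p5 ∨ p6 = T ∨ T = T
p3 → p6 = T → T = T
p5 ↔ (p3 → p6) = T ↔ T = T
¬(p5 ↔ (p3 → p6)) = ¬T = F
p6 ↔ ¬(p5 ↔ (p3 → p6)) = T ↔ F = F
(p5 ∨ p6) ∨ (p6 ↔ ¬(p5 ↔ (p3 → p6))) = T ∨ F = T
((p3 ∧ p6) ↔ (p4 → (p6 ↔ ((p4 ↔ p6) ⊕ p3)))) ∧ ((p5 ∨ p6) ∨ (p6 ↔ ¬(p5 ↔ (p3 → p6)))) = T ∧ T = T
((p6 ↔ ((p4 ↔ p3) ⊕ p6)) ⊕ p3) ⊕ (((p3 ∧ p6) ↔ (p4 → (p6 ↔ ((p4 ↔ p6) ⊕ p3)))) ∧ ((p5 ∨ p6) ∨ (p6 ↔ ¬(p5 ↔ (p3 → p6))))) = F ⊕ T = T
(((p6 ↔ ((p4 ↔ p3) ⊕ p6)) ⊕ p3) ⊕ (((p3 ∧ p6) ↔ (p4 → (p6 ↔ ((p4 ↔ p6) ⊕ p3)))) ∧ ((p5 ∨ p6) ∨ (p6 ↔ ¬(p5 ↔ (p3 → p6)))))) ⊕ p4 = T ⊕ F = T

T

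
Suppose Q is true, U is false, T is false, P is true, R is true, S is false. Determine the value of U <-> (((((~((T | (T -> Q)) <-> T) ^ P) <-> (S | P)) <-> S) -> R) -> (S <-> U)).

T -> Q = 0 -> 1 = 1
T | (T -> Q) = 0 | 1 = 1
(T | (T -> Q)) <-> T = 1 <-> 0 = 0
~((T | (T -> Q)) <-> T) = ~0 = 1
~((T | (T -> Q)) <-> T) ^ P = 1 ^ 1 = 0
S | P = 0 | 1 = 1
(~((T | (T -> Q)) <-> T) ^ P) <-> (S | P) = 0 <-> 1 = 0
((~((T | (T -> Q)) <-> T) ^ P) <-> (S | P)) <-> S = 0 <-> 0 = 1
(((~((T | (T -> Q)) <-> T) ^ P) <-> (S | P)) <-> S) -> R = 1 -> 1 = 1
S <-> U = 0 <-> 0 = 1
((((~((T | (T -> Q)) <-> T) ^ P) <-> (S | P)) <-> S) -> R) -> (S <-> U) = 1 -> 1 = 1
U <-> (((((~((T | (T -> Q)) <-> T) ^ P) <-> (S | P)) <-> S) -> R) -> (S <-> U)) = 0 <-> 1 = 0

0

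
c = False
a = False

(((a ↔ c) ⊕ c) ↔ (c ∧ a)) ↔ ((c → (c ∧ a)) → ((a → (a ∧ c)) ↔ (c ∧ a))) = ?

a ↔ c = False ↔ False = True
(a ↔ c) ⊕ c = True ⊕ False = True
c ∧ a = False ∧ False = False
((a ↔ c) ⊕ c) ↔ (c ∧ a) = True ↔ False = False
c ∧ a = False ∧ False = False
c → (c ∧ a) = False → False = True
a ∧ c = False ∧ False = False
a → (a ∧ c) = False → False = True
c ∧ a = False ∧ False = False
(a → (a ∧ c)) ↔ (c ∧ a) = True ↔ False = False
(c → (c ∧ a)) → ((a → (a ∧ c)) ↔ (c ∧ a)) = True → False = False
(((a ↔ c) ⊕ c) ↔ (c ∧ a)) ↔ ((c → (c ∧ a)) → ((a → (a ∧ c)) ↔ (c ∧ a))) = False ↔ False = True

True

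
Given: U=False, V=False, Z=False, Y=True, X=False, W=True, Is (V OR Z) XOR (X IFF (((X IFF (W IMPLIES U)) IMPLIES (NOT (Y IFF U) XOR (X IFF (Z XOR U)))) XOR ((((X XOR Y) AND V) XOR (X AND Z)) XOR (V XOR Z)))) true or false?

V OR Z = False OR False = False
W IMPLIES U = True IMPLIES False = False
X IFF (W IMPLIES U) = False IFF False = True
Y IFF U = True IFF False = False
NOT (Y IFF U) = NOT False = True
Z XOR U = False XOR False = False
X IFF (Z XOR U) = False IFF False = True
NOT (Y IFF U) XOR (X IFF (Z XOR U)) = True XOR True = False
(X IFF (W IMPLIES U)) IMPLIES (NOT (Y IFF U) XOR (X IFF (Z XOR U))) = True IMPLIES False = False
X XOR Y = False XOR True = True
(X XOR Y) AND V = True AND False = False
X AND Z = False AND False = False
((X XOR Y) AND V) XOR (X AND Z) = False XOR False = False
V XOR Z = False XOR False = False
(((X XOR Y) AND V) XOR (X AND Z)) XOR (V XOR Z) = False XOR False = False
((X IFF (W IMPLIES U)) IMPLIES (NOT (Y IFF U) XOR (X IFF (Z XOR U)))) XOR ((((X XOR Y) AND V) XOR (X AND Z)) XOR (V XOR Z)) = False XOR False = False
X IFF (((X IFF (W IMPLIES U)) IMPLIES (NOT (Y IFF U) XOR (X IFF (Z XOR U)))) XOR ((((X XOR Y) AND V) XOR (X AND Z)) XOR (V XOR Z))) = False IFF False = True
(V OR Z) XOR (X IFF (((X IFF (W IMPLIES U)) IMPLIES (NOT (Y IFF U) XOR (X IFF (Z XOR U)))) XOR ((((X XOR Y) AND V) XOR (X AND Z)) XOR (V XOR Z)))) = False XOR True = True

True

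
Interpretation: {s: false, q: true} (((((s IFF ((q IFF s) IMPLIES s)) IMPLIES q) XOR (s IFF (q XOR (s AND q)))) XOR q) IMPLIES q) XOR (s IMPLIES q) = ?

false

q IFF s = true IFF false = false
(q IFF s) IMPLIES s = false IMPLIES false = true
s IFF ((q IFF s) IMPLIES s) = false IFF true = false
(s IFF ((q IFF s) IMPLIES s)) IMPLIES q = false IMPLIES true = true
s AND q = false AND true = false
q XOR (s AND q) = true XOR false = true
s IFF (q XOR (s AND q)) = false IFF true = false
((s IFF ((q IFF s) IMPLIES s)) IMPLIES q) XOR (s IFF (q XOR (s AND q))) = true XOR false = true
(((s IFF ((q IFF s) IMPLIES s)) IMPLIES q) XOR (s IFF (q XOR (s AND q)))) XOR q = true XOR true = false
((((s IFF ((q IFF s) IMPLIES s)) IMPLIES q) XOR (s IFF (q XOR (s AND q)))) XOR q) IMPLIES q = false IMPLIES true = true
s IMPLIES q = false IMPLIES true = true
(((((s IFF ((q IFF s) IMPLIES s)) IMPLIES q) XOR (s IFF (q XOR (s AND q)))) XOR q) IMPLIES q) XOR (s IMPLIES q) = true XOR true = false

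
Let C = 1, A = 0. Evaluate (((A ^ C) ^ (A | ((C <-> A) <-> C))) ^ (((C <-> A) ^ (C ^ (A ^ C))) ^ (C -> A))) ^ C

0

A ^ C = 0 ^ 1 = 1
C <-> A = 1 <-> 0 = 0
(C <-> A) <-> C = 0 <-> 1 = 0
A | ((C <-> A) <-> C) = 0 | 0 = 0
(A ^ C) ^ (A | ((C <-> A) <-> C)) = 1 ^ 0 = 1
C <-> A = 1 <-> 0 = 0
A ^ C = 0 ^ 1 = 1
C ^ (A ^ C) = 1 ^ 1 = 0
(C <-> A) ^ (C ^ (A ^ C)) = 0 ^ 0 = 0
C -> A = 1 -> 0 = 0
((C <-> A) ^ (C ^ (A ^ C))) ^ (C -> A) = 0 ^ 0 = 0
((A ^ C) ^ (A | ((C <-> A) <-> C))) ^ (((C <-> A) ^ (C ^ (A ^ C))) ^ (C -> A)) = 1 ^ 0 = 1
(((A ^ C) ^ (A | ((C <-> A) <-> C))) ^ (((C <-> A) ^ (C ^ (A ^ C))) ^ (C -> A))) ^ C = 1 ^ 1 = 0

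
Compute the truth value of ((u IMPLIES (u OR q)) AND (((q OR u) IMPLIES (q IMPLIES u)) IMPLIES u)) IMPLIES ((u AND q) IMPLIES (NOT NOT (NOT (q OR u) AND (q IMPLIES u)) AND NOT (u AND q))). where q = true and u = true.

false

Substituting q=true, u=true:
u OR q = true OR true = true
u IMPLIES (u OR q) = true IMPLIES true = true
q OR u = true OR true = true
q IMPLIES u = true IMPLIES true = true
(q OR u) IMPLIES (q IMPLIES u) = true IMPLIES true = true
((q OR u) IMPLIES (q IMPLIES u)) IMPLIES u = true IMPLIES true = true
(u IMPLIES (u OR q)) AND (((q OR u) IMPLIES (q IMPLIES u)) IMPLIES u) = true AND true = true
u AND q = true AND true = true
q OR u = true OR true = true
NOT (q OR u) = NOT true = false
q IMPLIES u = true IMPLIES true = true
NOT (q OR u) AND (q IMPLIES u) = false AND true = false
NOT (NOT (q OR u) AND (q IMPLIES u)) = NOT false = true
NOT NOT (NOT (q OR u) AND (q IMPLIES u)) = NOT true = false
u AND q = true AND true = true
NOT (u AND q) = NOT true = false
NOT NOT (NOT (q OR u) AND (q IMPLIES u)) AND NOT (u AND q) = false AND false = false
(u AND q) IMPLIES (NOT NOT (NOT (q OR u) AND (q IMPLIES u)) AND NOT (u AND q)) = true IMPLIES false = false
((u IMPLIES (u OR q)) AND (((q OR u) IMPLIES (q IMPLIES u)) IMPLIES u)) IMPLIES ((u AND q) IMPLIES (NOT NOT (NOT (q OR u) AND (q IMPLIES u)) AND NOT (u AND q))) = true IMPLIES false = false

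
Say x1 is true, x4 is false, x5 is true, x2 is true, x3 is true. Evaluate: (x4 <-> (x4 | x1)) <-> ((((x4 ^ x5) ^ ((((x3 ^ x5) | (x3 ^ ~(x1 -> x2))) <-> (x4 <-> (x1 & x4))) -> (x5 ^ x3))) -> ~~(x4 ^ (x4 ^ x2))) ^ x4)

Substituting x1=1, x4=0, x5=1, x2=1, x3=1:
x4 | x1 = 0 | 1 = 1
x4 <-> (x4 | x1) = 0 <-> 1 = 0
x4 ^ x5 = 0 ^ 1 = 1
x3 ^ x5 = 1 ^ 1 = 0
x1 -> x2 = 1 -> 1 = 1
~(x1 -> x2) = ~1 = 0
x3 ^ ~(x1 -> x2) = 1 ^ 0 = 1
(x3 ^ x5) | (x3 ^ ~(x1 -> x2)) = 0 | 1 = 1
x1 & x4 = 1 & 0 = 0
x4 <-> (x1 & x4) = 0 <-> 0 = 1
((x3 ^ x5) | (x3 ^ ~(x1 -> x2))) <-> (x4 <-> (x1 & x4)) = 1 <-> 1 = 1
x5 ^ x3 = 1 ^ 1 = 0
(((x3 ^ x5) | (x3 ^ ~(x1 -> x2))) <-> (x4 <-> (x1 & x4))) -> (x5 ^ x3) = 1 -> 0 = 0
(x4 ^ x5) ^ ((((x3 ^ x5) | (x3 ^ ~(x1 -> x2))) <-> (x4 <-> (x1 & x4))) -> (x5 ^ x3)) = 1 ^ 0 = 1
x4 ^ x2 = 0 ^ 1 = 1
x4 ^ (x4 ^ x2) = 0 ^ 1 = 1
~(x4 ^ (x4 ^ x2)) = ~1 = 0
~~(x4 ^ (x4 ^ x2)) = ~0 = 1
((x4 ^ x5) ^ ((((x3 ^ x5) | (x3 ^ ~(x1 -> x2))) <-> (x4 <-> (x1 & x4))) -> (x5 ^ x3))) -> ~~(x4 ^ (x4 ^ x2)) = 1 -> 1 = 1
(((x4 ^ x5) ^ ((((x3 ^ x5) | (x3 ^ ~(x1 -> x2))) <-> (x4 <-> (x1 & x4))) -> (x5 ^ x3))) -> ~~(x4 ^ (x4 ^ x2))) ^ x4 = 1 ^ 0 = 1
(x4 <-> (x4 | x1)) <-> ((((x4 ^ x5) ^ ((((x3 ^ x5) | (x3 ^ ~(x1 -> x2))) <-> (x4 <-> (x1 & x4))) -> (x5 ^ x3))) -> ~~(x4 ^ (x4 ^ x2))) ^ x4) = 0 <-> 1 = 0

0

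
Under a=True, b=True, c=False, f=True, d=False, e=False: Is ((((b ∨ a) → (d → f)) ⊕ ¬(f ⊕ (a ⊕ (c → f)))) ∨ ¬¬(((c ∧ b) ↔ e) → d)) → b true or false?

Substituting a=True, b=True, c=False, f=True, d=False, e=False:
b ∨ a = True ∨ True = True
d → f = False → True = True
(b ∨ a) → (d → f) = True → True = True
c → f = False → True = True
a ⊕ (c → f) = True ⊕ True = False
f ⊕ (a ⊕ (c → f)) = True ⊕ False = True
¬(f ⊕ (a ⊕ (c → f))) = ¬True = False
((b ∨ a) → (d → f)) ⊕ ¬(f ⊕ (a ⊕ (c → f))) = True ⊕ False = True
c ∧ b = False ∧ True = False
(c ∧ b) ↔ e = False ↔ False = True
((c ∧ b) ↔ e) → d = True → False = False
¬(((c ∧ b) ↔ e) → d) = ¬False = True
¬¬(((c ∧ b) ↔ e) → d) = ¬True = False
(((b ∨ a) → (d → f)) ⊕ ¬(f ⊕ (a ⊕ (c → f)))) ∨ ¬¬(((c ∧ b) ↔ e) → d) = True ∨ False = True
((((b ∨ a) → (d → f)) ⊕ ¬(f ⊕ (a ⊕ (c → f)))) ∨ ¬¬(((c ∧ b) ↔ e) → d)) → b = True → True = True

True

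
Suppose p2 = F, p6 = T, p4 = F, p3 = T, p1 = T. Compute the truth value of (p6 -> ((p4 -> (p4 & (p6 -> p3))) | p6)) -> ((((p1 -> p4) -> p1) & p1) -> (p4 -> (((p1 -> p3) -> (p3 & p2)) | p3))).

p6 -> p3 = T -> T = T
p4 & (p6 -> p3) = F & T = F
p4 -> (p4 & (p6 -> p3)) = F -> F = T
(p4 -> (p4 & (p6 -> p3))) | p6 = T | T = T
p6 -> ((p4 -> (p4 & (p6 -> p3))) | p6) = T -> T = T
p1 -> p4 = T -> F = F
(p1 -> p4) -> p1 = F -> T = T
((p1 -> p4) -> p1) & p1 = T & T = T
p1 -> p3 = T -> T = T
p3 & p2 = T & F = F
(p1 -> p3) -> (p3 & p2) = T -> F = F
((p1 -> p3) -> (p3 & p2)) | p3 = F | T = T
p4 -> (((p1 -> p3) -> (p3 & p2)) | p3) = F -> T = T
(((p1 -> p4) -> p1) & p1) -> (p4 -> (((p1 -> p3) -> (p3 & p2)) | p3)) = T -> T = T
(p6 -> ((p4 -> (p4 & (p6 -> p3))) | p6)) -> ((((p1 -> p4) -> p1) & p1) -> (p4 -> (((p1 -> p3) -> (p3 & p2)) | p3))) = T -> T = T

T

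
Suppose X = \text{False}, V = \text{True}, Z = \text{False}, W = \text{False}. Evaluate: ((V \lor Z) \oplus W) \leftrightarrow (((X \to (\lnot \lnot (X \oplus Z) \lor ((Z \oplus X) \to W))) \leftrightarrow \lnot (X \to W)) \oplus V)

\text{True}

Substituting X=\text{False}, V=\text{True}, Z=\text{False}, W=\text{False}:
V \lor Z = \text{True} \lor \text{False} = \text{True}
(V \lor Z) \oplus W = \text{True} \oplus \text{False} = \text{True}
X \oplus Z = \text{False} \oplus \text{False} = \text{False}
\lnot (X \oplus Z) = \lnot \text{False} = \text{True}
\lnot \lnot (X \oplus Z) = \lnot \text{True} = \text{False}
Z \oplus X = \text{False} \oplus \text{False} = \text{False}
(Z \oplus X) \to W = \text{False} \to \text{False} = \text{True}
\lnot \lnot (X \oplus Z) \lor ((Z \oplus X) \to W) = \text{False} \lor \text{True} = \text{True}
X \to (\lnot \lnot (X \oplus Z) \lor ((Z \oplus X) \to W)) = \text{False} \to \text{True} = \text{True}
X \to W = \text{False} \to \text{False} = \text{True}
\lnot (X \to W) = \lnot \text{True} = \text{False}
(X \to (\lnot \lnot (X \oplus Z) \lor ((Z \oplus X) \to W))) \leftrightarrow \lnot (X \to W) = \text{True} \leftrightarrow \text{False} = \text{False}
((X \to (\lnot \lnot (X \oplus Z) \lor ((Z \oplus X) \to W))) \leftrightarrow \lnot (X \to W)) \oplus V = \text{False} \oplus \text{True} = \text{True}
((V \lor Z) \oplus W) \leftrightarrow (((X \to (\lnot \lnot (X \oplus Z) \lor ((Z \oplus X) \to W))) \leftrightarrow \lnot (X \to W)) \oplus V) = \text{True} \leftrightarrow \text{True} = \text{True}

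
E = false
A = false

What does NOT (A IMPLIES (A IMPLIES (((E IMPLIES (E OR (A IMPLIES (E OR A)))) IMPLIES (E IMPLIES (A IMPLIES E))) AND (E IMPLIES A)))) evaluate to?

E OR A = false OR false = false
A IMPLIES (E OR A) = false IMPLIES false = true
E OR (A IMPLIES (E OR A)) = false OR true = true
E IMPLIES (E OR (A IMPLIES (E OR A))) = false IMPLIES true = true
A IMPLIES E = false IMPLIES false = true
E IMPLIES (A IMPLIES E) = false IMPLIES true = true
(E IMPLIES (E OR (A IMPLIES (E OR A)))) IMPLIES (E IMPLIES (A IMPLIES E)) = true IMPLIES true = true
E IMPLIES A = false IMPLIES false = true
((E IMPLIES (E OR (A IMPLIES (E OR A)))) IMPLIES (E IMPLIES (A IMPLIES E))) AND (E IMPLIES A) = true AND true = true
A IMPLIES (((E IMPLIES (E OR (A IMPLIES (E OR A)))) IMPLIES (E IMPLIES (A IMPLIES E))) AND (E IMPLIES A)) = false IMPLIES true = true
A IMPLIES (A IMPLIES (((E IMPLIES (E OR (A IMPLIES (E OR A)))) IMPLIES (E IMPLIES (A IMPLIES E))) AND (E IMPLIES A))) = false IMPLIES true = true
NOT (A IMPLIES (A IMPLIES (((E IMPLIES (E OR (A IMPLIES (E OR A)))) IMPLIES (E IMPLIES (A IMPLIES E))) AND (E IMPLIES A)))) = NOT true = false

false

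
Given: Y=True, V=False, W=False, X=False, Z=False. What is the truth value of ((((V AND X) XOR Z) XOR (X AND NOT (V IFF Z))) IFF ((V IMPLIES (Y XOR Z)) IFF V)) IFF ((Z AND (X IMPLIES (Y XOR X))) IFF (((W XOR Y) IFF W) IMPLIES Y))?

False

V AND X = False AND False = False
(V AND X) XOR Z = False XOR False = False
V IFF Z = False IFF False = True
NOT (V IFF Z) = NOT True = False
X AND NOT (V IFF Z) = False AND False = False
((V AND X) XOR Z) XOR (X AND NOT (V IFF Z)) = False XOR False = False
Y XOR Z = True XOR False = True
V IMPLIES (Y XOR Z) = False IMPLIES True = True
(V IMPLIES (Y XOR Z)) IFF V = True IFF False = False
(((V AND X) XOR Z) XOR (X AND NOT (V IFF Z))) IFF ((V IMPLIES (Y XOR Z)) IFF V) = False IFF False = True
Y XOR X = True XOR False = True
X IMPLIES (Y XOR X) = False IMPLIES True = True
Z AND (X IMPLIES (Y XOR X)) = False AND True = False
W XOR Y = False XOR True = True
(W XOR Y) IFF W = True IFF False = False
((W XOR Y) IFF W) IMPLIES Y = False IMPLIES True = True
(Z AND (X IMPLIES (Y XOR X))) IFF (((W XOR Y) IFF W) IMPLIES Y) = False IFF True = False
((((V AND X) XOR Z) XOR (X AND NOT (V IFF Z))) IFF ((V IMPLIES (Y XOR Z)) IFF V)) IFF ((Z AND (X IMPLIES (Y XOR X))) IFF (((W XOR Y) IFF W) IMPLIES Y)) = True IFF False = False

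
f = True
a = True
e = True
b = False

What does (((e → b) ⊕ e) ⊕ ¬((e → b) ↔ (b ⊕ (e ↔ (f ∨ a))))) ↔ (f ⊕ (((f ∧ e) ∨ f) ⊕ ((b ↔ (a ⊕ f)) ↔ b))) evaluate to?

True

Substituting f=True, a=True, e=True, b=False:
e → b = True → False = False
(e → b) ⊕ e = False ⊕ True = True
e → b = True → False = False
f ∨ a = True ∨ True = True
e ↔ (f ∨ a) = True ↔ True = True
b ⊕ (e ↔ (f ∨ a)) = False ⊕ True = True
(e → b) ↔ (b ⊕ (e ↔ (f ∨ a))) = False ↔ True = False
¬((e → b) ↔ (b ⊕ (e ↔ (f ∨ a)))) = ¬False = True
((e → b) ⊕ e) ⊕ ¬((e → b) ↔ (b ⊕ (e ↔ (f ∨ a)))) = True ⊕ True = False
f ∧ e = True ∧ True = True
(f ∧ e) ∨ f = True ∨ True = True
a ⊕ f = True ⊕ True = False
b ↔ (a ⊕ f) = False ↔ False = True
(b ↔ (a ⊕ f)) ↔ b = True ↔ False = False
((f ∧ e) ∨ f) ⊕ ((b ↔ (a ⊕ f)) ↔ b) = True ⊕ False = True
f ⊕ (((f ∧ e) ∨ f) ⊕ ((b ↔ (a ⊕ f)) ↔ b)) = True ⊕ True = False
(((e → b) ⊕ e) ⊕ ¬((e → b) ↔ (b ⊕ (e ↔ (f ∨ a))))) ↔ (f ⊕ (((f ∧ e) ∨ f) ⊕ ((b ↔ (a ⊕ f)) ↔ b))) = False ↔ False = True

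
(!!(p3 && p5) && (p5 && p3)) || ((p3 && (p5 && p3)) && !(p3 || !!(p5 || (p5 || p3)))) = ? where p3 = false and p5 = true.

Substituting p3=false, p5=true:
p3 && p5 = false && true = false
!(p3 && p5) = !false = true
!!(p3 && p5) = !true = false
p5 && p3 = true && false = false
!!(p3 && p5) && (p5 && p3) = false && false = false
p5 && p3 = true && false = false
p3 && (p5 && p3) = false && false = false
p5 || p3 = true || false = true
p5 || (p5 || p3) = true || true = true
!(p5 || (p5 || p3)) = !true = false
!!(p5 || (p5 || p3)) = !false = true
p3 || !!(p5 || (p5 || p3)) = false || true = true
!(p3 || !!(p5 || (p5 || p3))) = !true = false
(p3 && (p5 && p3)) && !(p3 || !!(p5 || (p5 || p3))) = false && false = false
(!!(p3 && p5) && (p5 && p3)) || ((p3 && (p5 && p3)) && !(p3 || !!(p5 || (p5 || p3)))) = false || false = false

false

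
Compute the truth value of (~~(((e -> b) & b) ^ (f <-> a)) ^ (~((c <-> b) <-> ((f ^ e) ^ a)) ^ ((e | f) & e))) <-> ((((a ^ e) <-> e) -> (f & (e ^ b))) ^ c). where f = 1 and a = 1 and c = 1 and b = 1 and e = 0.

0

e -> b = 0 -> 1 = 1
(e -> b) & b = 1 & 1 = 1
f <-> a = 1 <-> 1 = 1
((e -> b) & b) ^ (f <-> a) = 1 ^ 1 = 0
~(((e -> b) & b) ^ (f <-> a)) = ~0 = 1
~~(((e -> b) & b) ^ (f <-> a)) = ~1 = 0
c <-> b = 1 <-> 1 = 1
f ^ e = 1 ^ 0 = 1
(f ^ e) ^ a = 1 ^ 1 = 0
(c <-> b) <-> ((f ^ e) ^ a) = 1 <-> 0 = 0
~((c <-> b) <-> ((f ^ e) ^ a)) = ~0 = 1
e | f = 0 | 1 = 1
(e | f) & e = 1 & 0 = 0
~((c <-> b) <-> ((f ^ e) ^ a)) ^ ((e | f) & e) = 1 ^ 0 = 1
~~(((e -> b) & b) ^ (f <-> a)) ^ (~((c <-> b) <-> ((f ^ e) ^ a)) ^ ((e | f) & e)) = 0 ^ 1 = 1
a ^ e = 1 ^ 0 = 1
(a ^ e) <-> e = 1 <-> 0 = 0
e ^ b = 0 ^ 1 = 1
f & (e ^ b) = 1 & 1 = 1
((a ^ e) <-> e) -> (f & (e ^ b)) = 0 -> 1 = 1
(((a ^ e) <-> e) -> (f & (e ^ b))) ^ c = 1 ^ 1 = 0
(~~(((e -> b) & b) ^ (f <-> a)) ^ (~((c <-> b) <-> ((f ^ e) ^ a)) ^ ((e | f) & e))) <-> ((((a ^ e) <-> e) -> (f & (e ^ b))) ^ c) = 1 <-> 0 = 0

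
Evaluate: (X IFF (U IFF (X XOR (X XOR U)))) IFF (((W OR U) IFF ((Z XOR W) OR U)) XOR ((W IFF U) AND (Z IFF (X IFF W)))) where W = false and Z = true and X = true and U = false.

false

X XOR U = true XOR false = true
X XOR (X XOR U) = true XOR true = false
U IFF (X XOR (X XOR U)) = false IFF false = true
X IFF (U IFF (X XOR (X XOR U))) = true IFF true = true
W OR U = false OR false = false
Z XOR W = true XOR false = true
(Z XOR W) OR U = true OR false = true
(W OR U) IFF ((Z XOR W) OR U) = false IFF true = false
W IFF U = false IFF false = true
X IFF W = true IFF false = false
Z IFF (X IFF W) = true IFF false = false
(W IFF U) AND (Z IFF (X IFF W)) = true AND false = false
((W OR U) IFF ((Z XOR W) OR U)) XOR ((W IFF U) AND (Z IFF (X IFF W))) = false XOR false = false
(X IFF (U IFF (X XOR (X XOR U)))) IFF (((W OR U) IFF ((Z XOR W) OR U)) XOR ((W IFF U) AND (Z IFF (X IFF W)))) = true IFF false = false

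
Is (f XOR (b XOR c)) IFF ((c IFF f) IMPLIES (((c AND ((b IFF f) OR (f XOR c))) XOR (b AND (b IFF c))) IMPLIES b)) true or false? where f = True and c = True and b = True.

True

Substituting f=True, c=True, b=True:
b XOR c = True XOR True = False
f XOR (b XOR c) = True XOR False = True
c IFF f = True IFF True = True
b IFF f = True IFF True = True
f XOR c = True XOR True = False
(b IFF f) OR (f XOR c) = True OR False = True
c AND ((b IFF f) OR (f XOR c)) = True AND True = True
b IFF c = True IFF True = True
b AND (b IFF c) = True AND True = True
(c AND ((b IFF f) OR (f XOR c))) XOR (b AND (b IFF c)) = True XOR True = False
((c AND ((b IFF f) OR (f XOR c))) XOR (b AND (b IFF c))) IMPLIES b = False IMPLIES True = True
(c IFF f) IMPLIES (((c AND ((b IFF f) OR (f XOR c))) XOR (b AND (b IFF c))) IMPLIES b) = True IMPLIES True = True
(f XOR (b XOR c)) IFF ((c IFF f) IMPLIES (((c AND ((b IFF f) OR (f XOR c))) XOR (b AND (b IFF c))) IMPLIES b)) = True IFF True = True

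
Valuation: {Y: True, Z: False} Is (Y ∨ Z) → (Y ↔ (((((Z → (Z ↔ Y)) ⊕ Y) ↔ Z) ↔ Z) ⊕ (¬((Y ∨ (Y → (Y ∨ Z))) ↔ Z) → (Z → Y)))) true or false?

True

Substituting Y=True, Z=False:
Y ∨ Z = True ∨ False = True
Z ↔ Y = False ↔ True = False
Z → (Z ↔ Y) = False → False = True
(Z → (Z ↔ Y)) ⊕ Y = True ⊕ True = False
((Z → (Z ↔ Y)) ⊕ Y) ↔ Z = False ↔ False = True
(((Z → (Z ↔ Y)) ⊕ Y) ↔ Z) ↔ Z = True ↔ False = False
Y ∨ Z = True ∨ False = True
Y → (Y ∨ Z) = True → True = True
Y ∨ (Y → (Y ∨ Z)) = True ∨ True = True
(Y ∨ (Y → (Y ∨ Z))) ↔ Z = True ↔ False = False
¬((Y ∨ (Y → (Y ∨ Z))) ↔ Z) = ¬False = True
Z → Y = False → True = True
¬((Y ∨ (Y → (Y ∨ Z))) ↔ Z) → (Z → Y) = True → True = True
((((Z → (Z ↔ Y)) ⊕ Y) ↔ Z) ↔ Z) ⊕ (¬((Y ∨ (Y → (Y ∨ Z))) ↔ Z) → (Z → Y)) = False ⊕ True = True
Y ↔ (((((Z → (Z ↔ Y)) ⊕ Y) ↔ Z) ↔ Z) ⊕ (¬((Y ∨ (Y → (Y ∨ Z))) ↔ Z) → (Z → Y))) = True ↔ True = True
(Y ∨ Z) → (Y ↔ (((((Z → (Z ↔ Y)) ⊕ Y) ↔ Z) ↔ Z) ⊕ (¬((Y ∨ (Y → (Y ∨ Z))) ↔ Z) → (Z → Y)))) = True → True = True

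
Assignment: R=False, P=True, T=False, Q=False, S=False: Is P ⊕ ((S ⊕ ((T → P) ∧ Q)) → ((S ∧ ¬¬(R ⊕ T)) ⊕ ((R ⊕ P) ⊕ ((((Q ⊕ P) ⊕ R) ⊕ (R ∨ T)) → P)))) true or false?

False

T → P = False → True = True
(T → P) ∧ Q = True ∧ False = False
S ⊕ ((T → P) ∧ Q) = False ⊕ False = False
R ⊕ T = False ⊕ False = False
¬(R ⊕ T) = ¬False = True
¬¬(R ⊕ T) = ¬True = False
S ∧ ¬¬(R ⊕ T) = False ∧ False = False
R ⊕ P = False ⊕ True = True
Q ⊕ P = False ⊕ True = True
(Q ⊕ P) ⊕ R = True ⊕ False = True
R ∨ T = False ∨ False = False
((Q ⊕ P) ⊕ R) ⊕ (R ∨ T) = True ⊕ False = True
(((Q ⊕ P) ⊕ R) ⊕ (R ∨ T)) → P = True → True = True
(R ⊕ P) ⊕ ((((Q ⊕ P) ⊕ R) ⊕ (R ∨ T)) → P) = True ⊕ True = False
(S ∧ ¬¬(R ⊕ T)) ⊕ ((R ⊕ P) ⊕ ((((Q ⊕ P) ⊕ R) ⊕ (R ∨ T)) → P)) = False ⊕ False = False
(S ⊕ ((T → P) ∧ Q)) → ((S ∧ ¬¬(R ⊕ T)) ⊕ ((R ⊕ P) ⊕ ((((Q ⊕ P) ⊕ R) ⊕ (R ∨ T)) → P))) = False → False = True
P ⊕ ((S ⊕ ((T → P) ∧ Q)) → ((S ∧ ¬¬(R ⊕ T)) ⊕ ((R ⊕ P) ⊕ ((((Q ⊕ P) ⊕ R) ⊕ (R ∨ T)) → P)))) = True ⊕ True = False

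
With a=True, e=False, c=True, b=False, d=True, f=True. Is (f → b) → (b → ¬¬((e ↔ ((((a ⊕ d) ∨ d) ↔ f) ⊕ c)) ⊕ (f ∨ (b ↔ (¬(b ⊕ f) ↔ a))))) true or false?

f → b = True → False = False
a ⊕ d = True ⊕ True = False
(a ⊕ d) ∨ d = False ∨ True = True
((a ⊕ d) ∨ d) ↔ f = True ↔ True = True
(((a ⊕ d) ∨ d) ↔ f) ⊕ c = True ⊕ True = False
e ↔ ((((a ⊕ d) ∨ d) ↔ f) ⊕ c) = False ↔ False = True
b ⊕ f = False ⊕ True = True
¬(b ⊕ f) = ¬True = False
¬(b ⊕ f) ↔ a = False ↔ True = False
b ↔ (¬(b ⊕ f) ↔ a) = False ↔ False = True
f ∨ (b ↔ (¬(b ⊕ f) ↔ a)) = True ∨ True = True
(e ↔ ((((a ⊕ d) ∨ d) ↔ f) ⊕ c)) ⊕ (f ∨ (b ↔ (¬(b ⊕ f) ↔ a))) = True ⊕ True = False
¬((e ↔ ((((a ⊕ d) ∨ d) ↔ f) ⊕ c)) ⊕ (f ∨ (b ↔ (¬(b ⊕ f) ↔ a)))) = ¬False = True
¬¬((e ↔ ((((a ⊕ d) ∨ d) ↔ f) ⊕ c)) ⊕ (f ∨ (b ↔ (¬(b ⊕ f) ↔ a)))) = ¬True = False
b → ¬¬((e ↔ ((((a ⊕ d) ∨ d) ↔ f) ⊕ c)) ⊕ (f ∨ (b ↔ (¬(b ⊕ f) ↔ a)))) = False → False = True
(f → b) → (b → ¬¬((e ↔ ((((a ⊕ d) ∨ d) ↔ f) ⊕ c)) ⊕ (f ∨ (b ↔ (¬(b ⊕ f) ↔ a))))) = False → True = True

True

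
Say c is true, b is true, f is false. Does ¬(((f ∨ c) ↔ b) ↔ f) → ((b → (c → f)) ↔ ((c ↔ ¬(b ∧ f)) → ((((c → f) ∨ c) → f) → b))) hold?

f ∨ c = False ∨ True = True
(f ∨ c) ↔ b = True ↔ True = True
((f ∨ c) ↔ b) ↔ f = True ↔ False = False
¬(((f ∨ c) ↔ b) ↔ f) = ¬False = True
c → f = True → False = False
b → (c → f) = True → False = False
b ∧ f = True ∧ False = False
¬(b ∧ f) = ¬False = True
c ↔ ¬(b ∧ f) = True ↔ True = True
c → f = True → False = False
(c → f) ∨ c = False ∨ True = True
((c → f) ∨ c) → f = True → False = False
(((c → f) ∨ c) → f) → b = False → True = True
(c ↔ ¬(b ∧ f)) → ((((c → f) ∨ c) → f) → b) = True → True = True
(b → (c → f)) ↔ ((c ↔ ¬(b ∧ f)) → ((((c → f) ∨ c) → f) → b)) = False ↔ True = False
¬(((f ∨ c) ↔ b) ↔ f) → ((b → (c → f)) ↔ ((c ↔ ¬(b ∧ f)) → ((((c → f) ∨ c) → f) → b))) = True → False = False

False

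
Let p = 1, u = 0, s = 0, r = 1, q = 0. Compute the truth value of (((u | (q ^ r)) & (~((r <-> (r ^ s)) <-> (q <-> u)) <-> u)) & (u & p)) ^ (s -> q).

q ^ r = 0 ^ 1 = 1
u | (q ^ r) = 0 | 1 = 1
r ^ s = 1 ^ 0 = 1
r <-> (r ^ s) = 1 <-> 1 = 1
q <-> u = 0 <-> 0 = 1
(r <-> (r ^ s)) <-> (q <-> u) = 1 <-> 1 = 1
~((r <-> (r ^ s)) <-> (q <-> u)) = ~1 = 0
~((r <-> (r ^ s)) <-> (q <-> u)) <-> u = 0 <-> 0 = 1
(u | (q ^ r)) & (~((r <-> (r ^ s)) <-> (q <-> u)) <-> u) = 1 & 1 = 1
u & p = 0 & 1 = 0
((u | (q ^ r)) & (~((r <-> (r ^ s)) <-> (q <-> u)) <-> u)) & (u & p) = 1 & 0 = 0
s -> q = 0 -> 0 = 1
(((u | (q ^ r)) & (~((r <-> (r ^ s)) <-> (q <-> u)) <-> u)) & (u & p)) ^ (s -> q) = 0 ^ 1 = 1

1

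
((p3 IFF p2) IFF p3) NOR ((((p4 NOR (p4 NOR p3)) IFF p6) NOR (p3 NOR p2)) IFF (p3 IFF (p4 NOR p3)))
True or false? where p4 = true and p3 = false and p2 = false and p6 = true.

p3 IFF p2 = false IFF false = true
(p3 IFF p2) IFF p3 = true IFF false = false
p4 NOR p3 = true NOR false = false
p4 NOR (p4 NOR p3) = true NOR false = false
(p4 NOR (p4 NOR p3)) IFF p6 = false IFF true = false
p3 NOR p2 = false NOR false = true
((p4 NOR (p4 NOR p3)) IFF p6) NOR (p3 NOR p2) = false NOR true = false
p4 NOR p3 = true NOR false = false
p3 IFF (p4 NOR p3) = false IFF false = true
(((p4 NOR (p4 NOR p3)) IFF p6) NOR (p3 NOR p2)) IFF (p3 IFF (p4 NOR p3)) = false IFF true = false
((p3 IFF p2) IFF p3) NOR ((((p4 NOR (p4 NOR p3)) IFF p6) NOR (p3 NOR p2)) IFF (p3 IFF (p4 NOR p3))) = false NOR false = true

true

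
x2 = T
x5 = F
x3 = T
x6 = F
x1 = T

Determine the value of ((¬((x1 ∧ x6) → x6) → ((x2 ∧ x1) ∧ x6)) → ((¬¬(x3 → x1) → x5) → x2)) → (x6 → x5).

T

x1 ∧ x6 = T ∧ F = F
(x1 ∧ x6) → x6 = F → F = T
¬((x1 ∧ x6) → x6) = ¬T = F
x2 ∧ x1 = T ∧ T = T
(x2 ∧ x1) ∧ x6 = T ∧ F = F
¬((x1 ∧ x6) → x6) → ((x2 ∧ x1) ∧ x6) = F → F = T
x3 → x1 = T → T = T
¬(x3 → x1) = ¬T = F
¬¬(x3 → x1) = ¬F = T
¬¬(x3 → x1) → x5 = T → F = F
(¬¬(x3 → x1) → x5) → x2 = F → T = T
(¬((x1 ∧ x6) → x6) → ((x2 ∧ x1) ∧ x6)) → ((¬¬(x3 → x1) → x5) → x2) = T → T = T
x6 → x5 = F → F = T
((¬((x1 ∧ x6) → x6) → ((x2 ∧ x1) ∧ x6)) → ((¬¬(x3 → x1) → x5) → x2)) → (x6 → x5) = T → T = T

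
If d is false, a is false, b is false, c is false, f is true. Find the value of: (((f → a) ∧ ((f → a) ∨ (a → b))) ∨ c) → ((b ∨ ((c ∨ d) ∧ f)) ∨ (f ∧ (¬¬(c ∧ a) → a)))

f → a = T → F = F
f → a = T → F = F
a → b = F → F = T
(f → a) ∨ (a → b) = F ∨ T = T
(f → a) ∧ ((f → a) ∨ (a → b)) = F ∧ T = F
((f → a) ∧ ((f → a) ∨ (a → b))) ∨ c = F ∨ F = F
c ∨ d = F ∨ F = F
(c ∨ d) ∧ f = F ∧ T = F
b ∨ ((c ∨ d) ∧ f) = F ∨ F = F
c ∧ a = F ∧ F = F
¬(c ∧ a) = ¬F = T
¬¬(c ∧ a) = ¬T = F
¬¬(c ∧ a) → a = F → F = T
f ∧ (¬¬(c ∧ a) → a) = T ∧ T = T
(b ∨ ((c ∨ d) ∧ f)) ∨ (f ∧ (¬¬(c ∧ a) → a)) = F ∨ T = T
(((f → a) ∧ ((f → a) ∨ (a → b))) ∨ c) → ((b ∨ ((c ∨ d) ∧ f)) ∨ (f ∧ (¬¬(c ∧ a) → a))) = F → T = T

T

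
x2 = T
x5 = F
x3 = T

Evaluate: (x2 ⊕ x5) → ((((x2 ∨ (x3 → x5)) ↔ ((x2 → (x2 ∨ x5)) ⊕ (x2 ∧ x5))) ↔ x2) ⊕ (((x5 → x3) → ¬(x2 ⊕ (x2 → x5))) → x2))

F

x2 ⊕ x5 = T ⊕ F = T
x3 → x5 = T → F = F
x2 ∨ (x3 → x5) = T ∨ F = T
x2 ∨ x5 = T ∨ F = T
x2 → (x2 ∨ x5) = T → T = T
x2 ∧ x5 = T ∧ F = F
(x2 → (x2 ∨ x5)) ⊕ (x2 ∧ x5) = T ⊕ F = T
(x2 ∨ (x3 → x5)) ↔ ((x2 → (x2 ∨ x5)) ⊕ (x2 ∧ x5)) = T ↔ T = T
((x2 ∨ (x3 → x5)) ↔ ((x2 → (x2 ∨ x5)) ⊕ (x2 ∧ x5))) ↔ x2 = T ↔ T = T
x5 → x3 = F → T = T
x2 → x5 = T → F = F
x2 ⊕ (x2 → x5) = T ⊕ F = T
¬(x2 ⊕ (x2 → x5)) = ¬T = F
(x5 → x3) → ¬(x2 ⊕ (x2 → x5)) = T → F = F
((x5 → x3) → ¬(x2 ⊕ (x2 → x5))) → x2 = F → T = T
(((x2 ∨ (x3 → x5)) ↔ ((x2 → (x2 ∨ x5)) ⊕ (x2 ∧ x5))) ↔ x2) ⊕ (((x5 → x3) → ¬(x2 ⊕ (x2 → x5))) → x2) = T ⊕ T = F
(x2 ⊕ x5) → ((((x2 ∨ (x3 → x5)) ↔ ((x2 → (x2 ∨ x5)) ⊕ (x2 ∧ x5))) ↔ x2) ⊕ (((x5 → x3) → ¬(x2 ⊕ (x2 → x5))) → x2)) = T → F = F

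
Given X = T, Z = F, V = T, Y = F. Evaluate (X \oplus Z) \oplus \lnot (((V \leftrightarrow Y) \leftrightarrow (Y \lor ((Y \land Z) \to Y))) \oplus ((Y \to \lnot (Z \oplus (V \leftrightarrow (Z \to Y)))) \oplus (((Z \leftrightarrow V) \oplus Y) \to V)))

F

X \oplus Z = T \oplus F = T
V \leftrightarrow Y = T \leftrightarrow F = F
Y \land Z = F \land F = F
(Y \land Z) \to Y = F \to F = T
Y \lor ((Y \land Z) \to Y) = F \lor T = T
(V \leftrightarrow Y) \leftrightarrow (Y \lor ((Y \land Z) \to Y)) = F \leftrightarrow T = F
Z \to Y = F \to F = T
V \leftrightarrow (Z \to Y) = T \leftrightarrow T = T
Z \oplus (V \leftrightarrow (Z \to Y)) = F \oplus T = T
\lnot (Z \oplus (V \leftrightarrow (Z \to Y))) = \lnot T = F
Y \to \lnot (Z \oplus (V \leftrightarrow (Z \to Y))) = F \to F = T
Z \leftrightarrow V = F \leftrightarrow T = F
(Z \leftrightarrow V) \oplus Y = F \oplus F = F
((Z \leftrightarrow V) \oplus Y) \to V = F \to T = T
(Y \to \lnot (Z \oplus (V \leftrightarrow (Z \to Y)))) \oplus (((Z \leftrightarrow V) \oplus Y) \to V) = T \oplus T = F
((V \leftrightarrow Y) \leftrightarrow (Y \lor ((Y \land Z) \to Y))) \oplus ((Y \to \lnot (Z \oplus (V \leftrightarrow (Z \to Y)))) \oplus (((Z \leftrightarrow V) \oplus Y) \to V)) = F \oplus F = F
\lnot (((V \leftrightarrow Y) \leftrightarrow (Y \lor ((Y \land Z) \to Y))) \oplus ((Y \to \lnot (Z \oplus (V \leftrightarrow (Z \to Y)))) \oplus (((Z \leftrightarrow V) \oplus Y) \to V))) = \lnot F = T
(X \oplus Z) \oplus \lnot (((V \leftrightarrow Y) \leftrightarrow (Y \lor ((Y \land Z) \to Y))) \oplus ((Y \to \lnot (Z \oplus (V \leftrightarrow (Z \to Y)))) \oplus (((Z \leftrightarrow V) \oplus Y) \to V))) = T \oplus T = F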